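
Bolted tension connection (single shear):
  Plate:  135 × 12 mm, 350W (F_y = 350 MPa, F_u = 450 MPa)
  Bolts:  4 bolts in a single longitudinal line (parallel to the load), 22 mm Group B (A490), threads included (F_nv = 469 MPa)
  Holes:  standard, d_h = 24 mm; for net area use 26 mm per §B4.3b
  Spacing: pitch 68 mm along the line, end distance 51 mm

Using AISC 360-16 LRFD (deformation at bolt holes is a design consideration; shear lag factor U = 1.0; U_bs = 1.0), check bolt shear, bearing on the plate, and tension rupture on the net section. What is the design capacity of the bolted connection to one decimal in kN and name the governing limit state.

441.5 kN (net-section rupture governs)

Bolt shear: A_b = π(22)²/4 = 380.13 mm². φR_n = 0.75 × 469 × 380.13 × 4 × 1 = 534.8 kN.
Bearing (12 mm plate, F_u = 450 MPa): end bolts L_c = 51 − 24/2 = 39, R_n = min(1.2×39×12×450, 2.4×22×12×450) = 252.72 kN/bolt; interior L_c = 68 − 24 = 44, R_n = 285.12 kN/bolt. φR_n = 0.75 × (1×252.72 + 3×285.12) = 831.1 kN.
Tension rupture (net): A_n = (135 − 1×26)×12 = 1308 mm² (U = 1.0, A_e = A_n). φR_n = 0.75 × 450 × 1308 = 441.5 kN.
Governing: min(534.8, 831.1, 441.5) = 441.5 kN → net-section rupture.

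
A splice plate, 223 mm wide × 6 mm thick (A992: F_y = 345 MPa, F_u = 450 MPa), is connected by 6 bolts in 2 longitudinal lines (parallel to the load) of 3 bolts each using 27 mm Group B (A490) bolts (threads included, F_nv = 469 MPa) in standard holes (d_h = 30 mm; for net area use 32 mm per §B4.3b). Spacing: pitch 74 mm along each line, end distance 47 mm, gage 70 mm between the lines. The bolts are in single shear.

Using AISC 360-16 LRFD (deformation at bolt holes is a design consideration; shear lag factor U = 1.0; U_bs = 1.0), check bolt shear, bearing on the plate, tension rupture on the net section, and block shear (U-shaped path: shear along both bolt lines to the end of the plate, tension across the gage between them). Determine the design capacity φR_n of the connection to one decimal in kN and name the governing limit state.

Bolt shear: A_b = π(27)²/4 = 572.56 mm². φR_n = 0.75 × 469 × 572.56 × 6 × 1 = 1208.4 kN.
Bearing (6 mm plate, F_u = 450 MPa): end bolts L_c = 47 − 30/2 = 32, R_n = min(1.2×32×6×450, 2.4×27×6×450) = 103.68 kN/bolt; interior L_c = 74 − 30 = 44, R_n = 142.56 kN/bolt. φR_n = 0.75 × (2×103.68 + 4×142.56) = 583.2 kN.
Tension rupture (net): A_n = (223 − 2×32)×6 = 954 mm² (U = 1.0, A_e = A_n). φR_n = 0.75 × 450 × 954 = 322.0 kN.
Block shear: shear path 2×[47+2×74] = 2×195 mm, A_gv = 2340, A_nv = 2×(195 − 2.5×32)×6 = 1380 mm²; tension across gage: (70 − 1×32)×6 = 228 mm². R_n = min(0.6×450×1380, 0.6×345×2340) + 1.0×450×228 = min(372.6, 484.38) + 102.6 = 475.2 kN. φR_n = 0.75 × 475.2 = 356.4 kN.
Governing: min(1208.4, 583.2, 322.0, 356.4) = 322.0 kN → net-section rupture.

322.0 kN (net-section rupture governs)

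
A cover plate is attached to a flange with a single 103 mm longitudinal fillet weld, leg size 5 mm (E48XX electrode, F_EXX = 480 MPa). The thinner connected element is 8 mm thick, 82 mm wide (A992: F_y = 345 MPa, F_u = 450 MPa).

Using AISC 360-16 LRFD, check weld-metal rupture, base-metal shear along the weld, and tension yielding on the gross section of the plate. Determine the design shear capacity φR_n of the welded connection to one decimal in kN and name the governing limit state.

Weld metal: throat = 0.707×5 = 3.535 mm, L = 103 mm. φR_n = 0.75 × 0.6 × 480 × 3.535 × 103 = 78.6 kN.
Base metal shear (8 mm plate): yield φR_n = 1.0×0.6×345×8×103 = 170.6 kN; rupture φR_n = 0.75×0.6×450×8×103 = 166.9 kN; take 166.9 kN (rupture).
Tension yield (gross): A_g = 82×8 = 656 mm². φR_n = 0.90 × 345 × 656 = 203.7 kN.
Governing: min(78.6, 166.9, 203.7) = 78.6 kN → weld metal.

78.6 kN (weld metal governs)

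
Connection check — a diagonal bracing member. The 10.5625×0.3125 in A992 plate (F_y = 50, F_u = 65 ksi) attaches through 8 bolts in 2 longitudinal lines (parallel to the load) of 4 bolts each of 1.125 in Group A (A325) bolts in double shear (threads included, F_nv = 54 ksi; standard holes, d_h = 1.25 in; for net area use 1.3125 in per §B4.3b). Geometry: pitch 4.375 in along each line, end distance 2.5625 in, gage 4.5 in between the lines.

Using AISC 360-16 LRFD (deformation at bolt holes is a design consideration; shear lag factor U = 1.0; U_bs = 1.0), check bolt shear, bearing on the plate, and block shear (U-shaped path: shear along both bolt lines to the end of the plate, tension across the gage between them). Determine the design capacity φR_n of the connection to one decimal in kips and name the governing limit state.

Bolt shear: A_b = π(1.125)²/4 = 0.99402 in². φR_n = 0.75 × 54 × 0.99402 × 8 × 2 = 644.1 kips.
Bearing (0.3125 in plate, F_u = 65 ksi): end bolts L_c = 2.5625 − 1.25/2 = 1.9375, R_n = min(1.2×1.9375×0.3125×65, 2.4×1.125×0.3125×65) = 47.227 kips/bolt; interior L_c = 4.375 − 1.25 = 3.125, R_n = 54.844 kips/bolt. φR_n = 0.75 × (2×47.227 + 6×54.844) = 317.6 kips.
Block shear: shear path 2×[2.5625+3×4.375] = 2×15.6875 in, A_gv = 9.8047, A_nv = 2×(15.6875 − 3.5×1.3125)×0.3125 = 6.9336 in²; tension across gage: (4.5 − 1×1.3125)×0.3125 = 0.99609 in². R_n = min(0.6×65×6.9336, 0.6×50×9.8047) + 1.0×65×0.99609 = min(270.41, 294.14) + 64.746 = 335.16 kips. φR_n = 0.75 × 335.16 = 251.4 kips.
Governing: min(644.1, 317.6, 251.4) = 251.4 kips → block shear.

251.4 kips (block shear governs)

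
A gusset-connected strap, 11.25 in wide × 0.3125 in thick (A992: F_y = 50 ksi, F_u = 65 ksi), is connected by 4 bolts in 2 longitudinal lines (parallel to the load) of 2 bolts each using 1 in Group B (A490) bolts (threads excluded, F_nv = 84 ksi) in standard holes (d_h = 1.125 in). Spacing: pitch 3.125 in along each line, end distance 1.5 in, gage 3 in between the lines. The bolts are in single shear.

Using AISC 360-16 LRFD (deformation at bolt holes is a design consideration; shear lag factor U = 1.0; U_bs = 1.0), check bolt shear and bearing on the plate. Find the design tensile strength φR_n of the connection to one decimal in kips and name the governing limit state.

Bolt shear: A_b = π(1)²/4 = 0.7854 in². φR_n = 0.75 × 84 × 0.7854 × 4 × 1 = 197.9 kips.
Bearing (0.3125 in plate, F_u = 65 ksi): end bolts L_c = 1.5 − 1.125/2 = 0.9375, R_n = min(1.2×0.9375×0.3125×65, 2.4×1×0.3125×65) = 22.852 kips/bolt; interior L_c = 3.125 − 1.125 = 2, R_n = 48.75 kips/bolt. φR_n = 0.75 × (2×22.852 + 2×48.75) = 107.4 kips.
Governing: min(197.9, 107.4) = 107.4 kips → bearing.

107.4 kips (bearing governs)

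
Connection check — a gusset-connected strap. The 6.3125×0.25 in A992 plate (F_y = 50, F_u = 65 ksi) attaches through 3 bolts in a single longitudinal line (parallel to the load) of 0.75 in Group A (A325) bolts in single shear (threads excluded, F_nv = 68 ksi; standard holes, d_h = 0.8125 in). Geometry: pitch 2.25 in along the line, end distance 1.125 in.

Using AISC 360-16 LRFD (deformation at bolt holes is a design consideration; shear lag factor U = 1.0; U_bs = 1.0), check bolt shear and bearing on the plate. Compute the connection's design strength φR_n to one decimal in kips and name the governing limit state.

Bolt shear: A_b = π(0.75)²/4 = 0.44179 in². φR_n = 0.75 × 68 × 0.44179 × 3 × 1 = 67.6 kips.
Bearing (0.25 in plate, F_u = 65 ksi): end bolts L_c = 1.125 − 0.8125/2 = 0.71875, R_n = min(1.2×0.71875×0.25×65, 2.4×0.75×0.25×65) = 14.016 kips/bolt; interior L_c = 2.25 − 0.8125 = 1.4375, R_n = 28.031 kips/bolt. φR_n = 0.75 × (1×14.016 + 2×28.031) = 52.6 kips.
Governing: min(67.6, 52.6) = 52.6 kips → bearing.

52.6 kips (bearing governs)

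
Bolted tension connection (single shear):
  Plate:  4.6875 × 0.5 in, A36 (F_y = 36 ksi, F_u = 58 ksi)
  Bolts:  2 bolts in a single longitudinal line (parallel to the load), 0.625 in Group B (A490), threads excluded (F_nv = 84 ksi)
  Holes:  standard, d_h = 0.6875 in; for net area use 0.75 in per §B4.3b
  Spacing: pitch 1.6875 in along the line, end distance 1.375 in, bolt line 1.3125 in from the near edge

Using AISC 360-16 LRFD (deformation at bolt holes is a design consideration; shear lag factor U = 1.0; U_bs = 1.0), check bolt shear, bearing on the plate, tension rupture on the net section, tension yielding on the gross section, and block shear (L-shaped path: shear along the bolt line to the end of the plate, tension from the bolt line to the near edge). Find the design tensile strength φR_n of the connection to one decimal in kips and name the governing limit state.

Bolt shear: A_b = π(0.625)²/4 = 0.3068 in². φR_n = 0.75 × 84 × 0.3068 × 2 × 1 = 38.7 kips.
Bearing (0.5 in plate, F_u = 58 ksi): end bolts L_c = 1.375 − 0.6875/2 = 1.03125, R_n = min(1.2×1.03125×0.5×58, 2.4×0.625×0.5×58) = 35.888 kips/bolt; interior L_c = 1.6875 − 0.6875 = 1, R_n = 34.8 kips/bolt. φR_n = 0.75 × (1×35.888 + 1×34.8) = 53.0 kips.
Tension rupture (net): A_n = (4.6875 − 1×0.75)×0.5 = 1.9688 in² (U = 1.0, A_e = A_n). φR_n = 0.75 × 58 × 1.9688 = 85.6 kips.
Tension yield (gross): A_g = 4.6875×0.5 = 2.3438 in². φR_n = 0.90 × 36 × 2.3438 = 75.9 kips.
Block shear: shear path 1×[1.375+1×1.6875] = 1×3.0625 in, A_gv = 1.5313, A_nv = 1×(3.0625 − 1.5×0.75)×0.5 = 0.96875 in²; tension to near edge: (1.3125 − 0.5×0.75)×0.5 = 0.46875 in². R_n = min(0.6×58×0.96875, 0.6×36×1.5313) + 1.0×58×0.46875 = min(33.713, 33.076) + 27.188 = 60.264 kips. φR_n = 0.75 × 60.264 = 45.2 kips.
Governing: min(38.7, 53.0, 85.6, 75.9, 45.2) = 38.7 kips → bolt shear.

38.7 kips (bolt shear governs)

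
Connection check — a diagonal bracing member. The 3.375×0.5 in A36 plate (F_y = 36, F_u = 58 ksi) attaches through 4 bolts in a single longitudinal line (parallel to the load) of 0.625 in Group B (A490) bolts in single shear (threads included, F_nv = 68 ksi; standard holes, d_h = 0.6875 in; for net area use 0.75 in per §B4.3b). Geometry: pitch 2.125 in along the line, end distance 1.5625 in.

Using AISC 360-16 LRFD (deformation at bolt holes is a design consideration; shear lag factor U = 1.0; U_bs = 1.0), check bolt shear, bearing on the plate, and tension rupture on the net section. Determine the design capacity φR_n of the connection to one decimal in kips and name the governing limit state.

Bolt shear: A_b = π(0.625)²/4 = 0.3068 in². φR_n = 0.75 × 68 × 0.3068 × 4 × 1 = 62.6 kips.
Bearing (0.5 in plate, F_u = 58 ksi): end bolts L_c = 1.5625 − 0.6875/2 = 1.21875, R_n = min(1.2×1.21875×0.5×58, 2.4×0.625×0.5×58) = 42.413 kips/bolt; interior L_c = 2.125 − 0.6875 = 1.4375, R_n = 43.5 kips/bolt. φR_n = 0.75 × (1×42.413 + 3×43.5) = 129.7 kips.
Tension rupture (net): A_n = (3.375 − 1×0.75)×0.5 = 1.3125 in² (U = 1.0, A_e = A_n). φR_n = 0.75 × 58 × 1.3125 = 57.1 kips.
Governing: min(62.6, 129.7, 57.1) = 57.1 kips → net-section rupture.

57.1 kips (net-section rupture governs)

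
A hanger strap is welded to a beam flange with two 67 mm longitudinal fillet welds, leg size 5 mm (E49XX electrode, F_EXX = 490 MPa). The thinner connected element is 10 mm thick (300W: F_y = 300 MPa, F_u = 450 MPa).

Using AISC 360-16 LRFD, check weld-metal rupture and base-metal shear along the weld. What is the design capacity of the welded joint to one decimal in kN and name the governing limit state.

104.4 kN (weld metal governs)

Weld metal: throat = 0.707×5 = 3.535 mm, L = 2×67 = 134 mm. φR_n = 0.75 × 0.6 × 490 × 3.535 × 134 = 104.4 kN.
Base metal shear (10 mm plate): yield φR_n = 1.0×0.6×300×10×134 = 241.2 kN; rupture φR_n = 0.75×0.6×450×10×134 = 271.4 kN; take 241.2 kN (yield).
Governing: min(104.4, 241.2) = 104.4 kN → weld metal.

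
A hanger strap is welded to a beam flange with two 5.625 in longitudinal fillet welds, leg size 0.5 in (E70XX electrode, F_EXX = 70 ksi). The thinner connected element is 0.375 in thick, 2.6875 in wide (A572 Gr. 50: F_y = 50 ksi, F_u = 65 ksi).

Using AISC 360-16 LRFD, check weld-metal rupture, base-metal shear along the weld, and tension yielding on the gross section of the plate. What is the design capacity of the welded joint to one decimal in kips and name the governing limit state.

45.4 kips (gross-section yield governs)

Weld metal: throat = 0.707×0.5 = 0.3535 in, L = 2×5.625 = 11.25 in. φR_n = 0.75 × 0.6 × 70 × 0.3535 × 11.25 = 125.3 kips.
Base metal shear (0.375 in plate): yield φR_n = 1.0×0.6×50×0.375×11.25 = 126.6 kips; rupture φR_n = 0.75×0.6×65×0.375×11.25 = 123.4 kips; take 123.4 kips (rupture).
Tension yield (gross): A_g = 2.6875×0.375 = 1.0078 in². φR_n = 0.90 × 50 × 1.0078 = 45.4 kips.
Governing: min(125.3, 123.4, 45.4) = 45.4 kips → gross-section yield.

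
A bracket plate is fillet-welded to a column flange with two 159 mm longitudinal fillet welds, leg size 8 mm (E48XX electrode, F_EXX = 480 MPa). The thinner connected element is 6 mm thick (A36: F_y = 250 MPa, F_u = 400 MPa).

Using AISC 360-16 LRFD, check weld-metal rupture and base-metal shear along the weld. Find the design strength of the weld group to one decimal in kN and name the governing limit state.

Weld metal: throat = 0.707×8 = 5.656 mm, L = 2×159 = 318 mm. φR_n = 0.75 × 0.6 × 480 × 5.656 × 318 = 388.5 kN.
Base metal shear (6 mm plate): yield φR_n = 1.0×0.6×250×6×318 = 286.2 kN; rupture φR_n = 0.75×0.6×400×6×318 = 343.4 kN; take 286.2 kN (yield).
Governing: min(388.5, 286.2) = 286.2 kN → base-metal shear.

286.2 kN (base-metal shear governs)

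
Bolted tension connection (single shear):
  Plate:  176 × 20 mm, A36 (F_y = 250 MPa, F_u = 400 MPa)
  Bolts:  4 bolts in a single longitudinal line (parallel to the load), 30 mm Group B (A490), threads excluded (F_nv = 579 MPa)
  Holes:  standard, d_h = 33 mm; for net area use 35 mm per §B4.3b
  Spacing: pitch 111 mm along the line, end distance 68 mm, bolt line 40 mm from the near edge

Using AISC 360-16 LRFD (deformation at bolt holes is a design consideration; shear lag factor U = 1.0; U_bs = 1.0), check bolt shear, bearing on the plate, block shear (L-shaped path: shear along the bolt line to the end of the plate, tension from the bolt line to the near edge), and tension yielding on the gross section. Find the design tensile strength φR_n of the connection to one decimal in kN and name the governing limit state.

Bolt shear: A_b = π(30)²/4 = 706.86 mm². φR_n = 0.75 × 579 × 706.86 × 4 × 1 = 1227.8 kN.
Bearing (20 mm plate, F_u = 400 MPa): end bolts L_c = 68 − 33/2 = 51.5, R_n = min(1.2×51.5×20×400, 2.4×30×20×400) = 494.4 kN/bolt; interior L_c = 111 − 33 = 78, R_n = 576 kN/bolt. φR_n = 0.75 × (1×494.4 + 3×576) = 1666.8 kN.
Block shear: shear path 1×[68+3×111] = 1×401 mm, A_gv = 8020, A_nv = 1×(401 − 3.5×35)×20 = 5570 mm²; tension to near edge: (40 − 0.5×35)×20 = 450 mm². R_n = min(0.6×400×5570, 0.6×250×8020) + 1.0×400×450 = min(1336.8, 1203) + 180 = 1383 kN. φR_n = 0.75 × 1383 = 1037.3 kN.
Tension yield (gross): A_g = 176×20 = 3520 mm². φR_n = 0.90 × 250 × 3520 = 792.0 kN.
Governing: min(1227.8, 1666.8, 1037.3, 792.0) = 792.0 kN → gross-section yield.

792.0 kN (gross-section yield governs)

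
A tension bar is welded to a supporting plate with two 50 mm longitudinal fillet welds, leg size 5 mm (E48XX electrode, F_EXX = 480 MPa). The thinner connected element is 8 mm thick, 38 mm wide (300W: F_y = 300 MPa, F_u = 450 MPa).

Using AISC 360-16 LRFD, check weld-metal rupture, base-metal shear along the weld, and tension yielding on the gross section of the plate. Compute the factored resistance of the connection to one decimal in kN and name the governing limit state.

76.4 kN (weld metal governs)

Weld metal: throat = 0.707×5 = 3.535 mm, L = 2×50 = 100 mm. φR_n = 0.75 × 0.6 × 480 × 3.535 × 100 = 76.4 kN.
Base metal shear (8 mm plate): yield φR_n = 1.0×0.6×300×8×100 = 144.0 kN; rupture φR_n = 0.75×0.6×450×8×100 = 162.0 kN; take 144.0 kN (yield).
Tension yield (gross): A_g = 38×8 = 304 mm². φR_n = 0.90 × 300 × 304 = 82.1 kN.
Governing: min(76.4, 144.0, 82.1) = 76.4 kN → weld metal.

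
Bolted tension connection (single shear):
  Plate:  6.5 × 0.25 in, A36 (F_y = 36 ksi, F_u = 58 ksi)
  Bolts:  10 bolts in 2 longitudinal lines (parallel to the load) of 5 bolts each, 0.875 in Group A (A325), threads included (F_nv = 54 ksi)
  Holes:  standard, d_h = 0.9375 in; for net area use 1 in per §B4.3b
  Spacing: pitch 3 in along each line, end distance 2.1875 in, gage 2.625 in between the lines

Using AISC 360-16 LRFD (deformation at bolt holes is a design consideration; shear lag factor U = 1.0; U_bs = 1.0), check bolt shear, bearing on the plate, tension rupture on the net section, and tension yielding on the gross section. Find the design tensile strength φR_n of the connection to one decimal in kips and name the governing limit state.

48.9 kips (net-section rupture governs)

Bolt shear: A_b = π(0.875)²/4 = 0.60132 in². φR_n = 0.75 × 54 × 0.60132 × 10 × 1 = 243.5 kips.
Bearing (0.25 in plate, F_u = 58 ksi): end bolts L_c = 2.1875 − 0.9375/2 = 1.71875, R_n = min(1.2×1.71875×0.25×58, 2.4×0.875×0.25×58) = 29.906 kips/bolt; interior L_c = 3 − 0.9375 = 2.0625, R_n = 30.45 kips/bolt. φR_n = 0.75 × (2×29.906 + 8×30.45) = 227.6 kips.
Tension rupture (net): A_n = (6.5 − 2×1)×0.25 = 1.125 in² (U = 1.0, A_e = A_n). φR_n = 0.75 × 58 × 1.125 = 48.9 kips.
Tension yield (gross): A_g = 6.5×0.25 = 1.625 in². φR_n = 0.90 × 36 × 1.625 = 52.7 kips.
Governing: min(243.5, 227.6, 48.9, 52.7) = 48.9 kips → net-section rupture.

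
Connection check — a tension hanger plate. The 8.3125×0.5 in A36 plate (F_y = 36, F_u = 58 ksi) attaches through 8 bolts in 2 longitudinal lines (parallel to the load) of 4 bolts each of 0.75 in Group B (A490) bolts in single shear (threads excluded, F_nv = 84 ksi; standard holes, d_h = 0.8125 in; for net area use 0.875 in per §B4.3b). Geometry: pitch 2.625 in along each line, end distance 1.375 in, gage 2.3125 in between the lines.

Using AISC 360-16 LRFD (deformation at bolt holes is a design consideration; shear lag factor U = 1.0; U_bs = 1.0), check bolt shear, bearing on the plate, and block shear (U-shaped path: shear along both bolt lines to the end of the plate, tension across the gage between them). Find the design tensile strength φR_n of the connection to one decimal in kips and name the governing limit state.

Bolt shear: A_b = π(0.75)²/4 = 0.44179 in². φR_n = 0.75 × 84 × 0.44179 × 8 × 1 = 222.7 kips.
Bearing (0.5 in plate, F_u = 58 ksi): end bolts L_c = 1.375 − 0.8125/2 = 0.96875, R_n = min(1.2×0.96875×0.5×58, 2.4×0.75×0.5×58) = 33.713 kips/bolt; interior L_c = 2.625 − 0.8125 = 1.8125, R_n = 52.2 kips/bolt. φR_n = 0.75 × (2×33.713 + 6×52.2) = 285.5 kips.
Block shear: shear path 2×[1.375+3×2.625] = 2×9.25 in, A_gv = 9.25, A_nv = 2×(9.25 − 3.5×0.875)×0.5 = 6.1875 in²; tension across gage: (2.3125 − 1×0.875)×0.5 = 0.71875 in². R_n = min(0.6×58×6.1875, 0.6×36×9.25) + 1.0×58×0.71875 = min(215.33, 199.8) + 41.688 = 241.49 kips. φR_n = 0.75 × 241.49 = 181.1 kips.
Governing: min(222.7, 285.5, 181.1) = 181.1 kips → block shear.

181.1 kips (block shear governs)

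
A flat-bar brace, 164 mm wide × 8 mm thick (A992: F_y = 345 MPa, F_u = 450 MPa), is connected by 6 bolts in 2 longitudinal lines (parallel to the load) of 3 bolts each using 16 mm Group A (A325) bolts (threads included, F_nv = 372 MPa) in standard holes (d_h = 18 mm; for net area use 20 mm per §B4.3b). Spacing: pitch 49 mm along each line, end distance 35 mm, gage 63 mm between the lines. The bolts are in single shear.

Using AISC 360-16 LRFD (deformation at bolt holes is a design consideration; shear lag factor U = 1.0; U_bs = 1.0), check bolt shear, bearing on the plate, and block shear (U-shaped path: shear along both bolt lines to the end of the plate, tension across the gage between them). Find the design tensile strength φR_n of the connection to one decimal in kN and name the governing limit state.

Bolt shear: A_b = π(16)²/4 = 201.06 mm². φR_n = 0.75 × 372 × 201.06 × 6 × 1 = 336.6 kN.
Bearing (8 mm plate, F_u = 450 MPa): end bolts L_c = 35 − 18/2 = 26, R_n = min(1.2×26×8×450, 2.4×16×8×450) = 112.32 kN/bolt; interior L_c = 49 − 18 = 31, R_n = 133.92 kN/bolt. φR_n = 0.75 × (2×112.32 + 4×133.92) = 570.2 kN.
Block shear: shear path 2×[35+2×49] = 2×133 mm, A_gv = 2128, A_nv = 2×(133 − 2.5×20)×8 = 1328 mm²; tension across gage: (63 − 1×20)×8 = 344 mm². R_n = min(0.6×450×1328, 0.6×345×2128) + 1.0×450×344 = min(358.56, 440.5) + 154.8 = 513.36 kN. φR_n = 0.75 × 513.36 = 385.0 kN.
Governing: min(336.6, 570.2, 385.0) = 336.6 kN → bolt shear.

336.6 kN (bolt shear governs)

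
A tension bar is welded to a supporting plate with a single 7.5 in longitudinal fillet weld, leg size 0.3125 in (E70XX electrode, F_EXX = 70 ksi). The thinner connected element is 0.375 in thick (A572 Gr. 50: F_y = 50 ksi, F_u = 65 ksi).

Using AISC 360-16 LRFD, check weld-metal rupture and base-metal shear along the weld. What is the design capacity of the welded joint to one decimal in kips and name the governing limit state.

52.2 kips (weld metal governs)

Weld metal: throat = 0.707×0.3125 = 0.22094 in, L = 7.5 in. φR_n = 0.75 × 0.6 × 70 × 0.22094 × 7.5 = 52.2 kips.
Base metal shear (0.375 in plate): yield φR_n = 1.0×0.6×50×0.375×7.5 = 84.4 kips; rupture φR_n = 0.75×0.6×65×0.375×7.5 = 82.3 kips; take 82.3 kips (rupture).
Governing: min(52.2, 82.3) = 52.2 kips → weld metal.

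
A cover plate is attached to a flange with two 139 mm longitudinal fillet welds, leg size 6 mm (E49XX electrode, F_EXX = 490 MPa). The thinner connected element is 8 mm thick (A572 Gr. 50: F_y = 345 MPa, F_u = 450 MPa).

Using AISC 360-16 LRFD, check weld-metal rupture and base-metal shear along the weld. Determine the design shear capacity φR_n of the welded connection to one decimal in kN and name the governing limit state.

Weld metal: throat = 0.707×6 = 4.242 mm, L = 2×139 = 278 mm. φR_n = 0.75 × 0.6 × 490 × 4.242 × 278 = 260.0 kN.
Base metal shear (8 mm plate): yield φR_n = 1.0×0.6×345×8×278 = 460.4 kN; rupture φR_n = 0.75×0.6×450×8×278 = 450.4 kN; take 450.4 kN (rupture).
Governing: min(260.0, 450.4) = 260.0 kN → weld metal.

260.0 kN (weld metal governs)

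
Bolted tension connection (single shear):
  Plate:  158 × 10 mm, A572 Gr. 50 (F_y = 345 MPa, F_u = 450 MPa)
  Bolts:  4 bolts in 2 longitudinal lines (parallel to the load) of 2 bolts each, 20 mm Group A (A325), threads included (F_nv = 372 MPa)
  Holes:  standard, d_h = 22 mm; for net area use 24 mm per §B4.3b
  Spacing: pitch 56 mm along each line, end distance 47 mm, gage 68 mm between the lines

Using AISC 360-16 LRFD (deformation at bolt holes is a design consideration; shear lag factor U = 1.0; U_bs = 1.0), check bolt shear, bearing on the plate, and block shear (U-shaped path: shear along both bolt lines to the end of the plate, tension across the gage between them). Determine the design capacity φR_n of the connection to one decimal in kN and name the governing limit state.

Bolt shear: A_b = π(20)²/4 = 314.16 mm². φR_n = 0.75 × 372 × 314.16 × 4 × 1 = 350.6 kN.
Bearing (10 mm plate, F_u = 450 MPa): end bolts L_c = 47 − 22/2 = 36, R_n = min(1.2×36×10×450, 2.4×20×10×450) = 194.4 kN/bolt; interior L_c = 56 − 22 = 34, R_n = 183.6 kN/bolt. φR_n = 0.75 × (2×194.4 + 2×183.6) = 567.0 kN.
Block shear: shear path 2×[47+1×56] = 2×103 mm, A_gv = 2060, A_nv = 2×(103 − 1.5×24)×10 = 1340 mm²; tension across gage: (68 − 1×24)×10 = 440 mm². R_n = min(0.6×450×1340, 0.6×345×2060) + 1.0×450×440 = min(361.8, 426.42) + 198 = 559.8 kN. φR_n = 0.75 × 559.8 = 419.9 kN.
Governing: min(350.6, 567.0, 419.9) = 350.6 kN → bolt shear.

350.6 kN (bolt shear governs)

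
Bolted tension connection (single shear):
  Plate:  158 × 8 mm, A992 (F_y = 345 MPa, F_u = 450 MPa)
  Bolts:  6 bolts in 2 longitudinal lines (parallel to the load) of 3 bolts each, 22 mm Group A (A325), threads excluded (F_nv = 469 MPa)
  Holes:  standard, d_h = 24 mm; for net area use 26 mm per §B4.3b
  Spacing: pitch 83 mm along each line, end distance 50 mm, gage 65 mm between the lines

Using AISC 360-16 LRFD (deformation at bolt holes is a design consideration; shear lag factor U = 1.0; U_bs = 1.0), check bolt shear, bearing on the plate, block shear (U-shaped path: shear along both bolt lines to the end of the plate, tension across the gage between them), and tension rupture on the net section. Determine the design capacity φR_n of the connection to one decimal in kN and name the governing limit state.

Bolt shear: A_b = π(22)²/4 = 380.13 mm². φR_n = 0.75 × 469 × 380.13 × 6 × 1 = 802.3 kN.
Bearing (8 mm plate, F_u = 450 MPa): end bolts L_c = 50 − 24/2 = 38, R_n = min(1.2×38×8×450, 2.4×22×8×450) = 164.16 kN/bolt; interior L_c = 83 − 24 = 59, R_n = 190.08 kN/bolt. φR_n = 0.75 × (2×164.16 + 4×190.08) = 816.5 kN.
Block shear: shear path 2×[50+2×83] = 2×216 mm, A_gv = 3456, A_nv = 2×(216 − 2.5×26)×8 = 2416 mm²; tension across gage: (65 − 1×26)×8 = 312 mm². R_n = min(0.6×450×2416, 0.6×345×3456) + 1.0×450×312 = min(652.32, 715.39) + 140.4 = 792.72 kN. φR_n = 0.75 × 792.72 = 594.5 kN.
Tension rupture (net): A_n = (158 − 2×26)×8 = 848 mm² (U = 1.0, A_e = A_n). φR_n = 0.75 × 450 × 848 = 286.2 kN.
Governing: min(802.3, 816.5, 594.5, 286.2) = 286.2 kN → net-section rupture.

286.2 kN (net-section rupture governs)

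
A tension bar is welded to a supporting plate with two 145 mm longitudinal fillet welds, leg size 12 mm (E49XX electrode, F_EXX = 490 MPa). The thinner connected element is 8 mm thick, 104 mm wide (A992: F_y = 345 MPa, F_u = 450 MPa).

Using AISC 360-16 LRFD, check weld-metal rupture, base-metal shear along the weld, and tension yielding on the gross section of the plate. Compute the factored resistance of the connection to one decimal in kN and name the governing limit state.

258.3 kN (gross-section yield governs)

Weld metal: throat = 0.707×12 = 8.484 mm, L = 2×145 = 290 mm. φR_n = 0.75 × 0.6 × 490 × 8.484 × 290 = 542.5 kN.
Base metal shear (8 mm plate): yield φR_n = 1.0×0.6×345×8×290 = 480.2 kN; rupture φR_n = 0.75×0.6×450×8×290 = 469.8 kN; take 469.8 kN (rupture).
Tension yield (gross): A_g = 104×8 = 832 mm². φR_n = 0.90 × 345 × 832 = 258.3 kN.
Governing: min(542.5, 469.8, 258.3) = 258.3 kN → gross-section yield.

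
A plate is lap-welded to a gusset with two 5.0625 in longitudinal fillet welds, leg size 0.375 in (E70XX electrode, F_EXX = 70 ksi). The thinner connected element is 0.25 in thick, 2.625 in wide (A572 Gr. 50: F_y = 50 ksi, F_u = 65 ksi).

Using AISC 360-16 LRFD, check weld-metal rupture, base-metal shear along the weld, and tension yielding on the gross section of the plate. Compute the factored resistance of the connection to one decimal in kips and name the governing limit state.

Weld metal: throat = 0.707×0.375 = 0.26513 in, L = 2×5.0625 = 10.125 in. φR_n = 0.75 × 0.6 × 70 × 0.26513 × 10.125 = 84.6 kips.
Base metal shear (0.25 in plate): yield φR_n = 1.0×0.6×50×0.25×10.125 = 75.9 kips; rupture φR_n = 0.75×0.6×65×0.25×10.125 = 74.0 kips; take 74.0 kips (rupture).
Tension yield (gross): A_g = 2.625×0.25 = 0.65625 in². φR_n = 0.90 × 50 × 0.65625 = 29.5 kips.
Governing: min(84.6, 74.0, 29.5) = 29.5 kips → gross-section yield.

29.5 kips (gross-section yield governs)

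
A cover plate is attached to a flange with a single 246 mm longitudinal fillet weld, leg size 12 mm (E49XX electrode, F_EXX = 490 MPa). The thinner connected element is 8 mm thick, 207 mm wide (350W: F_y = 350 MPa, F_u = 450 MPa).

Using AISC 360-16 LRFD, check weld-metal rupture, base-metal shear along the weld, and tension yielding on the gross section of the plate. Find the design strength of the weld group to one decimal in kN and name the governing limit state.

Weld metal: throat = 0.707×12 = 8.484 mm, L = 246 mm. φR_n = 0.75 × 0.6 × 490 × 8.484 × 246 = 460.2 kN.
Base metal shear (8 mm plate): yield φR_n = 1.0×0.6×350×8×246 = 413.3 kN; rupture φR_n = 0.75×0.6×450×8×246 = 398.5 kN; take 398.5 kN (rupture).
Tension yield (gross): A_g = 207×8 = 1656 mm². φR_n = 0.90 × 350 × 1656 = 521.6 kN.
Governing: min(460.2, 398.5, 521.6) = 398.5 kN → base-metal shear.

398.5 kN (base-metal shear governs)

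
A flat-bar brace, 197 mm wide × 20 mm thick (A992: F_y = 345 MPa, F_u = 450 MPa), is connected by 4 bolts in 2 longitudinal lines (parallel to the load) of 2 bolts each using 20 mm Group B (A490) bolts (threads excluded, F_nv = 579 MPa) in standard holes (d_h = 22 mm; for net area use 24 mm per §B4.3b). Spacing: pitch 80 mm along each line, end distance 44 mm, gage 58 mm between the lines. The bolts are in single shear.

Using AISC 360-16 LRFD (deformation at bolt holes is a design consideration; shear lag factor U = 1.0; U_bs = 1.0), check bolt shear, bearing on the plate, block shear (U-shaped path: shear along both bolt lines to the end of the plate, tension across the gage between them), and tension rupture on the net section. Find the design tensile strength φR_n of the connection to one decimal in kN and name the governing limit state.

545.7 kN (bolt shear governs)

Bolt shear: A_b = π(20)²/4 = 314.16 mm². φR_n = 0.75 × 579 × 314.16 × 4 × 1 = 545.7 kN.
Bearing (20 mm plate, F_u = 450 MPa): end bolts L_c = 44 − 22/2 = 33, R_n = min(1.2×33×20×450, 2.4×20×20×450) = 356.4 kN/bolt; interior L_c = 80 − 22 = 58, R_n = 432 kN/bolt. φR_n = 0.75 × (2×356.4 + 2×432) = 1182.6 kN.
Block shear: shear path 2×[44+1×80] = 2×124 mm, A_gv = 4960, A_nv = 2×(124 − 1.5×24)×20 = 3520 mm²; tension across gage: (58 − 1×24)×20 = 680 mm². R_n = min(0.6×450×3520, 0.6×345×4960) + 1.0×450×680 = min(950.4, 1026.7) + 306 = 1256.4 kN. φR_n = 0.75 × 1256.4 = 942.3 kN.
Tension rupture (net): A_n = (197 − 2×24)×20 = 2980 mm² (U = 1.0, A_e = A_n). φR_n = 0.75 × 450 × 2980 = 1005.8 kN.
Governing: min(545.7, 1182.6, 942.3, 1005.8) = 545.7 kN → bolt shear.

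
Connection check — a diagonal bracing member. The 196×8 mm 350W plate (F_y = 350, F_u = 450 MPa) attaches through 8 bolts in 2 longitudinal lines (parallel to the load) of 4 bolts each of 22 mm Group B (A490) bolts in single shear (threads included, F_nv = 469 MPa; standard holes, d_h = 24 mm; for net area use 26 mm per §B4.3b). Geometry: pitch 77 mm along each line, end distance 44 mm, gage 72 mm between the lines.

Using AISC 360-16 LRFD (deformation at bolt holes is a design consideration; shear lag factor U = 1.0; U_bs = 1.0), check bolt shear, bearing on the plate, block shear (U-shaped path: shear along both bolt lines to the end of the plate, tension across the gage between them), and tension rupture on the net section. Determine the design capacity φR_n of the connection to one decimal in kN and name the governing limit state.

388.8 kN (net-section rupture governs)

Bolt shear: A_b = π(22)²/4 = 380.13 mm². φR_n = 0.75 × 469 × 380.13 × 8 × 1 = 1069.7 kN.
Bearing (8 mm plate, F_u = 450 MPa): end bolts L_c = 44 − 24/2 = 32, R_n = min(1.2×32×8×450, 2.4×22×8×450) = 138.24 kN/bolt; interior L_c = 77 − 24 = 53, R_n = 190.08 kN/bolt. φR_n = 0.75 × (2×138.24 + 6×190.08) = 1062.7 kN.
Block shear: shear path 2×[44+3×77] = 2×275 mm, A_gv = 4400, A_nv = 2×(275 − 3.5×26)×8 = 2944 mm²; tension across gage: (72 − 1×26)×8 = 368 mm². R_n = min(0.6×450×2944, 0.6×350×4400) + 1.0×450×368 = min(794.88, 924) + 165.6 = 960.48 kN. φR_n = 0.75 × 960.48 = 720.4 kN.
Tension rupture (net): A_n = (196 − 2×26)×8 = 1152 mm² (U = 1.0, A_e = A_n). φR_n = 0.75 × 450 × 1152 = 388.8 kN.
Governing: min(1069.7, 1062.7, 720.4, 388.8) = 388.8 kN → net-section rupture.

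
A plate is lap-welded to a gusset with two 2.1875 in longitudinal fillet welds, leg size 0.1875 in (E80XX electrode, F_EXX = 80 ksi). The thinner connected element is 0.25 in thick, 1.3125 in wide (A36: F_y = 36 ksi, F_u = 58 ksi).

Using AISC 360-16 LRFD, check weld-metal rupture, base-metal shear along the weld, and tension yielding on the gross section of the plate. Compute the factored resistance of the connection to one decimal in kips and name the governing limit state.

10.6 kips (gross-section yield governs)

Weld metal: throat = 0.707×0.1875 = 0.13256 in, L = 2×2.1875 = 4.375 in. φR_n = 0.75 × 0.6 × 80 × 0.13256 × 4.375 = 20.9 kips.
Base metal shear (0.25 in plate): yield φR_n = 1.0×0.6×36×0.25×4.375 = 23.6 kips; rupture φR_n = 0.75×0.6×58×0.25×4.375 = 28.5 kips; take 23.6 kips (yield).
Tension yield (gross): A_g = 1.3125×0.25 = 0.32813 in². φR_n = 0.90 × 36 × 0.32813 = 10.6 kips.
Governing: min(20.9, 23.6, 10.6) = 10.6 kips → gross-section yield.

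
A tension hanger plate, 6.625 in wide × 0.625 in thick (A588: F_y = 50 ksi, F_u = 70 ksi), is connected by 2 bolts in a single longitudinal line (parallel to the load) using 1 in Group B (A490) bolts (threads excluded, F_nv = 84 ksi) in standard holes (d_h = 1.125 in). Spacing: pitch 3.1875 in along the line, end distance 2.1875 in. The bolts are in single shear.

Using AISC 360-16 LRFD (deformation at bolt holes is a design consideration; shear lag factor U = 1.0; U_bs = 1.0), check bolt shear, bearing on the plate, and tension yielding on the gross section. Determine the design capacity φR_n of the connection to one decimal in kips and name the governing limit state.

99.0 kips (bolt shear governs)

Bolt shear: A_b = π(1)²/4 = 0.7854 in². φR_n = 0.75 × 84 × 0.7854 × 2 × 1 = 99.0 kips.
Bearing (0.625 in plate, F_u = 70 ksi): end bolts L_c = 2.1875 − 1.125/2 = 1.625, R_n = min(1.2×1.625×0.625×70, 2.4×1×0.625×70) = 85.313 kips/bolt; interior L_c = 3.1875 − 1.125 = 2.0625, R_n = 105 kips/bolt. φR_n = 0.75 × (1×85.313 + 1×105) = 142.7 kips.
Tension yield (gross): A_g = 6.625×0.625 = 4.1406 in². φR_n = 0.90 × 50 × 4.1406 = 186.3 kips.
Governing: min(99.0, 142.7, 186.3) = 99.0 kips → bolt shear.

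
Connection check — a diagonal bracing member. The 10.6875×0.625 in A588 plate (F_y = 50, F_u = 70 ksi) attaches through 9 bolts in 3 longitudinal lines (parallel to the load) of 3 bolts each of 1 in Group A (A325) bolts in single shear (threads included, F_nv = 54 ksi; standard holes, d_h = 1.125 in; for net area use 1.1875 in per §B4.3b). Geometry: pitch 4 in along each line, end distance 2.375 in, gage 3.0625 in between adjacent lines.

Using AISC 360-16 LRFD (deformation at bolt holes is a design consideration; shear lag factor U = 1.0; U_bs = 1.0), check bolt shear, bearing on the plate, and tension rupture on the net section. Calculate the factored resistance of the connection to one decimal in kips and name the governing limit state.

Bolt shear: A_b = π(1)²/4 = 0.7854 in². φR_n = 0.75 × 54 × 0.7854 × 9 × 1 = 286.3 kips.
Bearing (0.625 in plate, F_u = 70 ksi): end bolts L_c = 2.375 − 1.125/2 = 1.8125, R_n = min(1.2×1.8125×0.625×70, 2.4×1×0.625×70) = 95.156 kips/bolt; interior L_c = 4 − 1.125 = 2.875, R_n = 105 kips/bolt. φR_n = 0.75 × (3×95.156 + 6×105) = 686.6 kips.
Tension rupture (net): A_n = (10.6875 − 3×1.1875)×0.625 = 4.4531 in² (U = 1.0, A_e = A_n). φR_n = 0.75 × 70 × 4.4531 = 233.8 kips.
Governing: min(286.3, 686.6, 233.8) = 233.8 kips → net-section rupture.

233.8 kips (net-section rupture governs)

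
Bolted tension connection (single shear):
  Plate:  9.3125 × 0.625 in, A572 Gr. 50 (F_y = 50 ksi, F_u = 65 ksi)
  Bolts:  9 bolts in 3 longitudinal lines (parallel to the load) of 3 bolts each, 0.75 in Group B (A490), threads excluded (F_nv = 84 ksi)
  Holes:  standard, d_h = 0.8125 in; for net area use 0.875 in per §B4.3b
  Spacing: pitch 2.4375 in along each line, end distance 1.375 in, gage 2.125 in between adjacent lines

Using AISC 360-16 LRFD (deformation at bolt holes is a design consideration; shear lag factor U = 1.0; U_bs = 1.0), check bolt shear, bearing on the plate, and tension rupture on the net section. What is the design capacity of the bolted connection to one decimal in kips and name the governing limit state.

203.8 kips (net-section rupture governs)

Bolt shear: A_b = π(0.75)²/4 = 0.44179 in². φR_n = 0.75 × 84 × 0.44179 × 9 × 1 = 250.5 kips.
Bearing (0.625 in plate, F_u = 65 ksi): end bolts L_c = 1.375 − 0.8125/2 = 0.96875, R_n = min(1.2×0.96875×0.625×65, 2.4×0.75×0.625×65) = 47.227 kips/bolt; interior L_c = 2.4375 − 0.8125 = 1.625, R_n = 73.125 kips/bolt. φR_n = 0.75 × (3×47.227 + 6×73.125) = 435.3 kips.
Tension rupture (net): A_n = (9.3125 − 3×0.875)×0.625 = 4.1797 in² (U = 1.0, A_e = A_n). φR_n = 0.75 × 65 × 4.1797 = 203.8 kips.
Governing: min(250.5, 435.3, 203.8) = 203.8 kips → net-section rupture.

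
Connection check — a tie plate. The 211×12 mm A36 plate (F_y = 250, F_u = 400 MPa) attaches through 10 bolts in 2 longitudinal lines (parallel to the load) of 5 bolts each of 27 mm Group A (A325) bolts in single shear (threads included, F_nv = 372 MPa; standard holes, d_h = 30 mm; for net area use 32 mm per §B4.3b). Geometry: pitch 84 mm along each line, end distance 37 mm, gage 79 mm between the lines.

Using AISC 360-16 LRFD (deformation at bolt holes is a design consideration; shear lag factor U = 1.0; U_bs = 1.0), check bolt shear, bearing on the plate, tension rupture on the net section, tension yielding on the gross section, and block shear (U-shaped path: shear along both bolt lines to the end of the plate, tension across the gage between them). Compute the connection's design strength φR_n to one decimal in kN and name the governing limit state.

529.2 kN (net-section rupture governs)

Bolt shear: A_b = π(27)²/4 = 572.56 mm². φR_n = 0.75 × 372 × 572.56 × 10 × 1 = 1597.4 kN.
Bearing (12 mm plate, F_u = 400 MPa): end bolts L_c = 37 − 30/2 = 22, R_n = min(1.2×22×12×400, 2.4×27×12×400) = 126.72 kN/bolt; interior L_c = 84 − 30 = 54, R_n = 311.04 kN/bolt. φR_n = 0.75 × (2×126.72 + 8×311.04) = 2056.3 kN.
Tension rupture (net): A_n = (211 − 2×32)×12 = 1764 mm² (U = 1.0, A_e = A_n). φR_n = 0.75 × 400 × 1764 = 529.2 kN.
Tension yield (gross): A_g = 211×12 = 2532 mm². φR_n = 0.90 × 250 × 2532 = 569.7 kN.
Block shear: shear path 2×[37+4×84] = 2×373 mm, A_gv = 8952, A_nv = 2×(373 − 4.5×32)×12 = 5496 mm²; tension across gage: (79 − 1×32)×12 = 564 mm². R_n = min(0.6×400×5496, 0.6×250×8952) + 1.0×400×564 = min(1319, 1342.8) + 225.6 = 1544.6 kN. φR_n = 0.75 × 1544.6 = 1158.5 kN.
Governing: min(1597.4, 2056.3, 529.2, 569.7, 1158.5) = 529.2 kN → net-section rupture.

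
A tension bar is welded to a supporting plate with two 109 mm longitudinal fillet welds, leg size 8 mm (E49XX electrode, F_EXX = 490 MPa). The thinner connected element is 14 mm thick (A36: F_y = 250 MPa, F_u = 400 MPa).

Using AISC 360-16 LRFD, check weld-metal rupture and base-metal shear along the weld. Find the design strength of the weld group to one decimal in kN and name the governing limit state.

271.9 kN (weld metal governs)

Weld metal: throat = 0.707×8 = 5.656 mm, L = 2×109 = 218 mm. φR_n = 0.75 × 0.6 × 490 × 5.656 × 218 = 271.9 kN.
Base metal shear (14 mm plate): yield φR_n = 1.0×0.6×250×14×218 = 457.8 kN; rupture φR_n = 0.75×0.6×400×14×218 = 549.4 kN; take 457.8 kN (yield).
Governing: min(271.9, 457.8) = 271.9 kN → weld metal.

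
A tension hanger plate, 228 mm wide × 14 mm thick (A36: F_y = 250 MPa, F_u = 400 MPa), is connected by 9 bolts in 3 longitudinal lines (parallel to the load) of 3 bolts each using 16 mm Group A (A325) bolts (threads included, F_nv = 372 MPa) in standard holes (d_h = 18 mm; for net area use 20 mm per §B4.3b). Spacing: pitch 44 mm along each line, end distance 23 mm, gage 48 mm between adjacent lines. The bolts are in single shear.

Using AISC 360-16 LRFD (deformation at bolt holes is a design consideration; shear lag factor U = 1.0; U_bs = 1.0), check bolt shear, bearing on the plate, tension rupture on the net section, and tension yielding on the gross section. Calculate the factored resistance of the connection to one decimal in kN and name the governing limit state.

504.9 kN (bolt shear governs)

Bolt shear: A_b = π(16)²/4 = 201.06 mm². φR_n = 0.75 × 372 × 201.06 × 9 × 1 = 504.9 kN.
Bearing (14 mm plate, F_u = 400 MPa): end bolts L_c = 23 − 18/2 = 14, R_n = min(1.2×14×14×400, 2.4×16×14×400) = 94.08 kN/bolt; interior L_c = 44 − 18 = 26, R_n = 174.72 kN/bolt. φR_n = 0.75 × (3×94.08 + 6×174.72) = 997.9 kN.
Tension rupture (net): A_n = (228 − 3×20)×14 = 2352 mm² (U = 1.0, A_e = A_n). φR_n = 0.75 × 400 × 2352 = 705.6 kN.
Tension yield (gross): A_g = 228×14 = 3192 mm². φR_n = 0.90 × 250 × 3192 = 718.2 kN.
Governing: min(504.9, 997.9, 705.6, 718.2) = 504.9 kN → bolt shear.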